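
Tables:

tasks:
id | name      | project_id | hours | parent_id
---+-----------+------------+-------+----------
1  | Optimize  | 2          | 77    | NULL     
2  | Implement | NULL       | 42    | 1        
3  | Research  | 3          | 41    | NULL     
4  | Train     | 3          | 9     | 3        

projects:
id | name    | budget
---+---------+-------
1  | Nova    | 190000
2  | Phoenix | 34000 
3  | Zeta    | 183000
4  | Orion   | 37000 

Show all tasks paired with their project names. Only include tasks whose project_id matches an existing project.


INNER JOIN keeps only tasks rows whose project_id matches an id in projects. Walk through each task:
  - task 1 (Optimize): project_id=2 -> matches Phoenix
  - task 2 (Implement): project_id=NULL, no match -> dropped
  - task 3 (Research): project_id=3 -> matches Zeta
  - task 4 (Train): project_id=3 -> matches Zeta
So 1 of 4 rows is dropped.

SQL:
SELECT a.name, b.name AS project
FROM tasks a
INNER JOIN projects b ON a.project_id = b.id

Result:
name     | project
---------+--------
Optimize | Phoenix
Research | Zeta   
Train    | Zeta   


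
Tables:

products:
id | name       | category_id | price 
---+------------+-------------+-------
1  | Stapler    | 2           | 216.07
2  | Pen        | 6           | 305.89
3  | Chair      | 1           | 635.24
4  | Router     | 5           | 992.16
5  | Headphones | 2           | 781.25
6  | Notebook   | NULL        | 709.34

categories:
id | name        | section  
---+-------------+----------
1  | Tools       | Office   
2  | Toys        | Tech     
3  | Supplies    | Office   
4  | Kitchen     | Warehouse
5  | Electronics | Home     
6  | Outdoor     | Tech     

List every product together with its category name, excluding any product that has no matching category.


INNER JOIN keeps only products rows whose category_id matches an id in categories. Walk through each product:
  - product 1 (Stapler): category_id=2 -> matches Toys
  - product 2 (Pen): category_id=6 -> matches Outdoor
  - product 3 (Chair): category_id=1 -> matches Tools
  - product 4 (Router): category_id=5 -> matches Electronics
  - product 5 (Headphones): category_id=2 -> matches Toys
  - product 6 (Notebook): category_id=NULL, no match -> dropped
So 1 of 6 rows is dropped.

SQL:
SELECT a.name, b.name AS category
FROM products a
INNER JOIN categories b ON a.category_id = b.id

Result:
name       | category   
-----------+------------
Stapler    | Toys       
Pen        | Outdoor    
Chair      | Tools      
Router     | Electronics
Headphones | Toys       


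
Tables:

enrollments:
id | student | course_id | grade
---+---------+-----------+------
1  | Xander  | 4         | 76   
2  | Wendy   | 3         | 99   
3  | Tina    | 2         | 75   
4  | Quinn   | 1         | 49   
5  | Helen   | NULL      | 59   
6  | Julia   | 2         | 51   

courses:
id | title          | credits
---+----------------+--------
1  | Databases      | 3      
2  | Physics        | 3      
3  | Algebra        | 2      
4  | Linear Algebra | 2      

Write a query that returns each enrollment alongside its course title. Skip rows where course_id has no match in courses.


INNER JOIN keeps only enrollments rows whose course_id matches an id in courses. Walk through each enrollment:
  - enrollment 1 (Xander): course_id=4 -> matches Linear Algebra
  - enrollment 2 (Wendy): course_id=3 -> matches Algebra
  - enrollment 3 (Tina): course_id=2 -> matches Physics
  - enrollment 4 (Quinn): course_id=1 -> matches Databases
  - enrollment 5 (Helen): course_id=NULL, no match -> dropped
  - enrollment 6 (Julia): course_id=2 -> matches Physics
So 1 of 6 rows is dropped.

SQL:
SELECT a.student, b.title AS course
FROM enrollments a
INNER JOIN courses b ON a.course_id = b.id

Result:
student | course        
--------+---------------
Xander  | Linear Algebra
Wendy   | Algebra       
Tina    | Physics       
Quinn   | Databases     
Julia   | Physics       


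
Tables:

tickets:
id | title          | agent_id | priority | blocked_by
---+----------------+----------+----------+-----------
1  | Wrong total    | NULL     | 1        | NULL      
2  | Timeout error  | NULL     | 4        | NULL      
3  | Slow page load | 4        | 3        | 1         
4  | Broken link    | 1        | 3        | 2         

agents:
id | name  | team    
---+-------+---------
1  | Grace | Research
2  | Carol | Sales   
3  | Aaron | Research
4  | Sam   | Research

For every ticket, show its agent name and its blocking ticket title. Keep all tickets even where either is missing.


Two LEFT JOINs from the same base table tickets: one to agents via agent_id, one to tickets itself via blocked_by. Both are LEFT so every ticket is preserved.
Match against agents:
  - ticket 1 (Wrong total): agent_id=NULL, no match -> kept with NULL
  - ticket 2 (Timeout error): agent_id=NULL, no match -> kept with NULL
  - ticket 3 (Slow page load): agent_id=4 -> matches Sam
  - ticket 4 (Broken link): agent_id=1 -> matches Grace
Match against tickets (self):
  - ticket 1 (Wrong total): blocked_by=NULL -> NULL
  - ticket 2 (Timeout error): blocked_by=NULL -> NULL
  - ticket 3 (Slow page load): blocked_by=1 -> Wrong total
  - ticket 4 (Broken link): blocked_by=2 -> Timeout error

SQL:
SELECT a.title, b.name AS agent, c.title AS blocked_by
FROM tickets a
LEFT JOIN agents b ON a.agent_id = b.id
LEFT JOIN tickets c ON a.blocked_by = c.id

Result:
title          | agent | blocked_by   
---------------+-------+--------------
Wrong total    | NULL  | NULL         
Timeout error  | NULL  | NULL         
Slow page load | Sam   | Wrong total  
Broken link    | Grace | Timeout error


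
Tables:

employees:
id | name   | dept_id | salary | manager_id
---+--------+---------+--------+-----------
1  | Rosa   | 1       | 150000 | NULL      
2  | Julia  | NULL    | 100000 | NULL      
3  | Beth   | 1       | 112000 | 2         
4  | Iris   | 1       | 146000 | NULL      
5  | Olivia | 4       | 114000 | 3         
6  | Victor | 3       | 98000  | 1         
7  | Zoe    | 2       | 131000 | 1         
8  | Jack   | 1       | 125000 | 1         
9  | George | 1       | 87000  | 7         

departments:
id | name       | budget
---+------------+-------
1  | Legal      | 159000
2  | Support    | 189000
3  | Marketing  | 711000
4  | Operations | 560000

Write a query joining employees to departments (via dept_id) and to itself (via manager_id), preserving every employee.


Two LEFT JOINs from the same base table employees: one to departments via dept_id, one to employees itself via manager_id. Both are LEFT so every employee is preserved.
Match against departments:
  - employee 1 (Rosa): dept_id=1 -> matches Legal
  - employee 2 (Julia): dept_id=NULL, no match -> kept with NULL
  - employee 3 (Beth): dept_id=1 -> matches Legal
  - employee 4 (Iris): dept_id=1 -> matches Legal
  - employee 5 (Olivia): dept_id=4 -> matches Operations
  - employee 6 (Victor): dept_id=3 -> matches Marketing
  - employee 7 (Zoe): dept_id=2 -> matches Support
  - employee 8 (Jack): dept_id=1 -> matches Legal
  - employee 9 (George): dept_id=1 -> matches Legal
Match against employees (self):
  - employee 1 (Rosa): manager_id=NULL -> NULL
  - employee 2 (Julia): manager_id=NULL -> NULL
  - employee 3 (Beth): manager_id=2 -> Julia
  - employee 4 (Iris): manager_id=NULL -> NULL
  - employee 5 (Olivia): manager_id=3 -> Beth
  - employee 6 (Victor): manager_id=1 -> Rosa
  - employee 7 (Zoe): manager_id=1 -> Rosa
  - employee 8 (Jack): manager_id=1 -> Rosa
  - employee 9 (George): manager_id=7 -> Zoe

SQL:
SELECT a.name, b.name AS department, c.name AS manager
FROM employees a
LEFT JOIN departments b ON a.dept_id = b.id
LEFT JOIN employees c ON a.manager_id = c.id

Result:
name   | department | manager
-------+------------+--------
Rosa   | Legal      | NULL   
Julia  | NULL       | NULL   
Beth   | Legal      | Julia  
Iris   | Legal      | NULL   
Olivia | Operations | Beth   
Victor | Marketing  | Rosa   
Zoe    | Support    | Rosa   
Jack   | Legal      | Rosa   
George | Legal      | Zoe    


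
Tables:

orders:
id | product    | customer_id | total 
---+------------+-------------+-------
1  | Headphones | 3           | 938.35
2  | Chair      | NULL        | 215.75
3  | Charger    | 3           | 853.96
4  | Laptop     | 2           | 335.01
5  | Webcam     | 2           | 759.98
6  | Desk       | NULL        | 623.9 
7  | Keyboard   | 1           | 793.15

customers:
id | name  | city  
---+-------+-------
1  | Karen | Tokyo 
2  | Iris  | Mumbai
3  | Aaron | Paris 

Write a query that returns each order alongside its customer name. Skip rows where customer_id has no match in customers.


INNER JOIN keeps only orders rows whose customer_id matches an id in customers. Walk through each order:
  - order 1 (Headphones): customer_id=3 -> matches Aaron
  - order 2 (Chair): customer_id=NULL, no match -> dropped
  - order 3 (Charger): customer_id=3 -> matches Aaron
  - order 4 (Laptop): customer_id=2 -> matches Iris
  - order 5 (Webcam): customer_id=2 -> matches Iris
  - order 6 (Desk): customer_id=NULL, no match -> dropped
  - order 7 (Keyboard): customer_id=1 -> matches Karen
So 2 of 7 rows are dropped.

SQL:
SELECT a.product, b.name AS customer
FROM orders a
INNER JOIN customers b ON a.customer_id = b.id

Result:
product    | customer
-----------+---------
Headphones | Aaron   
Charger    | Aaron   
Laptop     | Iris    
Webcam     | Iris    
Keyboard   | Karen   


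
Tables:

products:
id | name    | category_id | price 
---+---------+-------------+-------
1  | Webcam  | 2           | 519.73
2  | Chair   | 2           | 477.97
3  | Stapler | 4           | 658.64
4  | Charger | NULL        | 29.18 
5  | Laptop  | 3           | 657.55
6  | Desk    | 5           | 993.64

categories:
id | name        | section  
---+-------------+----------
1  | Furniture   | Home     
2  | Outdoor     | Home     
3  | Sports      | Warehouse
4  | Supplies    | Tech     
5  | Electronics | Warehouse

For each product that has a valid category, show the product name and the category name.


INNER JOIN keeps only products rows whose category_id matches an id in categories. Walk through each product:
  - product 1 (Webcam): category_id=2 -> matches Outdoor
  - product 2 (Chair): category_id=2 -> matches Outdoor
  - product 3 (Stapler): category_id=4 -> matches Supplies
  - product 4 (Charger): category_id=NULL, no match -> dropped
  - product 5 (Laptop): category_id=3 -> matches Sports
  - product 6 (Desk): category_id=5 -> matches Electronics
So 1 of 6 rows is dropped.

SQL:
SELECT a.name, b.name AS category
FROM products a
INNER JOIN categories b ON a.category_id = b.id

Result:
name    | category   
--------+------------
Webcam  | Outdoor    
Chair   | Outdoor    
Stapler | Supplies   
Laptop  | Sports     
Desk    | Electronics


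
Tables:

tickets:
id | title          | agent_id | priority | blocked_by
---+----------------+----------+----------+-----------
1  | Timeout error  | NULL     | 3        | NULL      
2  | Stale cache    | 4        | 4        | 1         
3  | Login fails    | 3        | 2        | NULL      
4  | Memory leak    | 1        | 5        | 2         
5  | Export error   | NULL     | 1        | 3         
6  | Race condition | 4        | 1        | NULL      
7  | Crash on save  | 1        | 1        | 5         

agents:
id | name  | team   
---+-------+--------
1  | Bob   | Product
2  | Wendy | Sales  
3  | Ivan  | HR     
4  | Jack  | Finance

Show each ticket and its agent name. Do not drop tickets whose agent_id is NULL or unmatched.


LEFT JOIN keeps every row from tickets (the left table); where agent_id has no match in agents, the agent columns become NULL. Walk through each ticket:
  - ticket 1 (Timeout error): agent_id=NULL, no match -> kept with NULL
  - ticket 2 (Stale cache): agent_id=4 -> matches Jack
  - ticket 3 (Login fails): agent_id=3 -> matches Ivan
  - ticket 4 (Memory leak): agent_id=1 -> matches Bob
  - ticket 5 (Export error): agent_id=NULL, no match -> kept with NULL
  - ticket 6 (Race condition): agent_id=4 -> matches Jack
  - ticket 7 (Crash on save): agent_id=1 -> matches Bob
All 7 rows appear; 2 have NULL agent.

SQL:
SELECT a.title, b.name AS agent
FROM tickets a
LEFT JOIN agents b ON a.agent_id = b.id

Result:
title          | agent
---------------+------
Timeout error  | NULL 
Stale cache    | Jack 
Login fails    | Ivan 
Memory leak    | Bob  
Export error   | NULL 
Race condition | Jack 
Crash on save  | Bob  


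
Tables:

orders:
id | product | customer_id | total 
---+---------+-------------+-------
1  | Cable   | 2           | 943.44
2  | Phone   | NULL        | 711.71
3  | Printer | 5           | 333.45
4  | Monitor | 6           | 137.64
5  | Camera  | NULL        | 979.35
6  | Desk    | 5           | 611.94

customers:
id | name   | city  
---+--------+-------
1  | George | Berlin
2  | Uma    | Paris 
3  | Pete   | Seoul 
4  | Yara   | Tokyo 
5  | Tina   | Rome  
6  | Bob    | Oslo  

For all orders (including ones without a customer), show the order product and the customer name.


LEFT JOIN keeps every row from orders (the left table); where customer_id has no match in customers, the customer columns become NULL. Walk through each order:
  - order 1 (Cable): customer_id=2 -> matches Uma
  - order 2 (Phone): customer_id=NULL, no match -> kept with NULL
  - order 3 (Printer): customer_id=5 -> matches Tina
  - order 4 (Monitor): customer_id=6 -> matches Bob
  - order 5 (Camera): customer_id=NULL, no match -> kept with NULL
  - order 6 (Desk): customer_id=5 -> matches Tina
All 6 rows appear; 2 have NULL customer.

SQL:
SELECT a.product, b.name AS customer
FROM orders a
LEFT JOIN customers b ON a.customer_id = b.id

Result:
product | customer
--------+---------
Cable   | Uma     
Phone   | NULL    
Printer | Tina    
Monitor | Bob     
Camera  | NULL    
Desk    | Tina    


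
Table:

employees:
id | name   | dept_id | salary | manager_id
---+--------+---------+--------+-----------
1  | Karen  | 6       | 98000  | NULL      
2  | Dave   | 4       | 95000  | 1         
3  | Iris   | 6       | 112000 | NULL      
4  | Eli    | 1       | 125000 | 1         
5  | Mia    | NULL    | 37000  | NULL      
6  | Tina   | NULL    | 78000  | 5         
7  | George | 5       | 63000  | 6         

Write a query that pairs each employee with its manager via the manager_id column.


This is a self-join: employees is joined to a second copy of itself, matching each row's manager_id to another row's id. Use LEFT JOIN so rows with manager_id=NULL are kept.
  - employee 1 (Karen): manager_id=NULL -> NULL
  - employee 2 (Dave): manager_id=1 -> Karen
  - employee 3 (Iris): manager_id=NULL -> NULL
  - employee 4 (Eli): manager_id=1 -> Karen
  - employee 5 (Mia): manager_id=NULL -> NULL
  - employee 6 (Tina): manager_id=5 -> Mia
  - employee 7 (George): manager_id=6 -> Tina

SQL:
SELECT a.name AS item, b.name AS manager
FROM employees a
LEFT JOIN employees b ON a.manager_id = b.id

Result:
item   | manager
-------+--------
Karen  | NULL   
Dave   | Karen  
Iris   | NULL   
Eli    | Karen  
Mia    | NULL   
Tina   | Mia    
George | Tina   


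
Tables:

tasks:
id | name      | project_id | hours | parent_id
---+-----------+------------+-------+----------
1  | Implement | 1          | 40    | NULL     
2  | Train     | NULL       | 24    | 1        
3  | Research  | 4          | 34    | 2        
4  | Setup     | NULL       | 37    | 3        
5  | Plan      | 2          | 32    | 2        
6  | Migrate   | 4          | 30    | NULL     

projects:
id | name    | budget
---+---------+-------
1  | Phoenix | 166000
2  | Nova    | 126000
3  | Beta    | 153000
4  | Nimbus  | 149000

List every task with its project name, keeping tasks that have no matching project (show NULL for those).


LEFT JOIN keeps every row from tasks (the left table); where project_id has no match in projects, the project columns become NULL. Walk through each task:
  - task 1 (Implement): project_id=1 -> matches Phoenix
  - task 2 (Train): project_id=NULL, no match -> kept with NULL
  - task 3 (Research): project_id=4 -> matches Nimbus
  - task 4 (Setup): project_id=NULL, no match -> kept with NULL
  - task 5 (Plan): project_id=2 -> matches Nova
  - task 6 (Migrate): project_id=4 -> matches Nimbus
All 6 rows appear; 2 have NULL project.

SQL:
SELECT a.name, b.name AS project
FROM tasks a
LEFT JOIN projects b ON a.project_id = b.id

Result:
name      | project
----------+--------
Implement | Phoenix
Train     | NULL   
Research  | Nimbus 
Setup     | NULL   
Plan      | Nova   
Migrate   | Nimbus 


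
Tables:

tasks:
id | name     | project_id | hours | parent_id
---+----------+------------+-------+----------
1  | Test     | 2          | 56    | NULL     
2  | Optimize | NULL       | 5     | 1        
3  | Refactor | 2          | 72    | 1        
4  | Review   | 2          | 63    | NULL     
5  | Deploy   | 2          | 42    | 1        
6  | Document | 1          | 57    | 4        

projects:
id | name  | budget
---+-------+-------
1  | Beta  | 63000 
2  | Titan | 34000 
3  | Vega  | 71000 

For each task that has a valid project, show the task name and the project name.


INNER JOIN keeps only tasks rows whose project_id matches an id in projects. Walk through each task:
  - task 1 (Test): project_id=2 -> matches Titan
  - task 2 (Optimize): project_id=NULL, no match -> dropped
  - task 3 (Refactor): project_id=2 -> matches Titan
  - task 4 (Review): project_id=2 -> matches Titan
  - task 5 (Deploy): project_id=2 -> matches Titan
  - task 6 (Document): project_id=1 -> matches Beta
So 1 of 6 rows is dropped.

SQL:
SELECT a.name, b.name AS project
FROM tasks a
INNER JOIN projects b ON a.project_id = b.id

Result:
name     | project
---------+--------
Test     | Titan  
Refactor | Titan  
Review   | Titan  
Deploy   | Titan  
Document | Beta   


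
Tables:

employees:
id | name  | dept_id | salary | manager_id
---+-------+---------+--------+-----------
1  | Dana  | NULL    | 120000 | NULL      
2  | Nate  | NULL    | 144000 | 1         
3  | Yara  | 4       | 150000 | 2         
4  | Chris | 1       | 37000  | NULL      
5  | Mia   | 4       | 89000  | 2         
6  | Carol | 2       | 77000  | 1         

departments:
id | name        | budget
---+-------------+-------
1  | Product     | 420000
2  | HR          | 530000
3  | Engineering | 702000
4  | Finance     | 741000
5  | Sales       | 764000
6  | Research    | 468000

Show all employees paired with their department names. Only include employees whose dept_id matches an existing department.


INNER JOIN keeps only employees rows whose dept_id matches an id in departments. Walk through each employee:
  - employee 1 (Dana): dept_id=NULL, no match -> dropped
  - employee 2 (Nate): dept_id=NULL, no match -> dropped
  - employee 3 (Yara): dept_id=4 -> matches Finance
  - employee 4 (Chris): dept_id=1 -> matches Product
  - employee 5 (Mia): dept_id=4 -> matches Finance
  - employee 6 (Carol): dept_id=2 -> matches HR
So 2 of 6 rows are dropped.

SQL:
SELECT a.name, b.name AS department
FROM employees a
INNER JOIN departments b ON a.dept_id = b.id

Result:
name  | department
------+-----------
Yara  | Finance   
Chris | Product   
Mia   | Finance   
Carol | HR        


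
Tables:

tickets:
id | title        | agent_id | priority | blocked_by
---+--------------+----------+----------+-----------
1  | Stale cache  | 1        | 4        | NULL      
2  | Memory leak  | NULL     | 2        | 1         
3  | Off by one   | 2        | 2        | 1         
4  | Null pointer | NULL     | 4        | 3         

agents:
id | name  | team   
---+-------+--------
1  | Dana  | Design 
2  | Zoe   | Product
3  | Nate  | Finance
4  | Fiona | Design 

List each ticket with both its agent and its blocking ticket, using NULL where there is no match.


Two LEFT JOINs from the same base table tickets: one to agents via agent_id, one to tickets itself via blocked_by. Both are LEFT so every ticket is preserved.
Match against agents:
  - ticket 1 (Stale cache): agent_id=1 -> matches Dana
  - ticket 2 (Memory leak): agent_id=NULL, no match -> kept with NULL
  - ticket 3 (Off by one): agent_id=2 -> matches Zoe
  - ticket 4 (Null pointer): agent_id=NULL, no match -> kept with NULL
Match against tickets (self):
  - ticket 1 (Stale cache): blocked_by=NULL -> NULL
  - ticket 2 (Memory leak): blocked_by=1 -> Stale cache
  - ticket 3 (Off by one): blocked_by=1 -> Stale cache
  - ticket 4 (Null pointer): blocked_by=3 -> Off by one

SQL:
SELECT a.title, b.name AS agent, c.title AS blocked_by
FROM tickets a
LEFT JOIN agents b ON a.agent_id = b.id
LEFT JOIN tickets c ON a.blocked_by = c.id

Result:
title        | agent | blocked_by 
-------------+-------+------------
Stale cache  | Dana  | NULL       
Memory leak  | NULL  | Stale cache
Off by one   | Zoe   | Stale cache
Null pointer | NULL  | Off by one 


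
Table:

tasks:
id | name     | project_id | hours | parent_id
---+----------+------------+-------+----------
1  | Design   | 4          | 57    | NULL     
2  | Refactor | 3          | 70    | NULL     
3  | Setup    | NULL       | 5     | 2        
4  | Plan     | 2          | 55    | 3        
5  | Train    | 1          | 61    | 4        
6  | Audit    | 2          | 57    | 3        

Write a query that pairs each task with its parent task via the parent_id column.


This is a self-join: tasks is joined to a second copy of itself, matching each row's parent_id to another row's id. Use LEFT JOIN so rows with parent_id=NULL are kept.
  - task 1 (Design): parent_id=NULL -> NULL
  - task 2 (Refactor): parent_id=NULL -> NULL
  - task 3 (Setup): parent_id=2 -> Refactor
  - task 4 (Plan): parent_id=3 -> Setup
  - task 5 (Train): parent_id=4 -> Plan
  - task 6 (Audit): parent_id=3 -> Setup

SQL:
SELECT a.name AS item, b.name AS parent
FROM tasks a
LEFT JOIN tasks b ON a.parent_id = b.id

Result:
item     | parent  
---------+---------
Design   | NULL    
Refactor | NULL    
Setup    | Refactor
Plan     | Setup   
Train    | Plan    
Audit    | Setup   


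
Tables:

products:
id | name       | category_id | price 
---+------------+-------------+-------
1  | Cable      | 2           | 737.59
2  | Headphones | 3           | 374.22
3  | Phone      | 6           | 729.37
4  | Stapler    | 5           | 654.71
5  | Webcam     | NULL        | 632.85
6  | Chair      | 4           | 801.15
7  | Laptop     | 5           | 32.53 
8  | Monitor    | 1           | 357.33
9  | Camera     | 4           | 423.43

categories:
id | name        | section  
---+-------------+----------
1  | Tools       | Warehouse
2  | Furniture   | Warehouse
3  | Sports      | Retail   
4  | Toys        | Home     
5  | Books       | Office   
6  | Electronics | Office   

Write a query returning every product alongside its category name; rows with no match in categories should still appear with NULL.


LEFT JOIN keeps every row from products (the left table); where category_id has no match in categories, the category columns become NULL. Walk through each product:
  - product 1 (Cable): category_id=2 -> matches Furniture
  - product 2 (Headphones): category_id=3 -> matches Sports
  - product 3 (Phone): category_id=6 -> matches Electronics
  - product 4 (Stapler): category_id=5 -> matches Books
  - product 5 (Webcam): category_id=NULL, no match -> kept with NULL
  - product 6 (Chair): category_id=4 -> matches Toys
  - product 7 (Laptop): category_id=5 -> matches Books
  - product 8 (Monitor): category_id=1 -> matches Tools
  - product 9 (Camera): category_id=4 -> matches Toys
All 9 rows appear; 1 has NULL category.

SQL:
SELECT a.name, b.name AS category
FROM products a
LEFT JOIN categories b ON a.category_id = b.id

Result:
name       | category   
-----------+------------
Cable      | Furniture  
Headphones | Sports     
Phone      | Electronics
Stapler    | Books      
Webcam     | NULL       
Chair      | Toys       
Laptop     | Books      
Monitor    | Tools      
Camera     | Toys       


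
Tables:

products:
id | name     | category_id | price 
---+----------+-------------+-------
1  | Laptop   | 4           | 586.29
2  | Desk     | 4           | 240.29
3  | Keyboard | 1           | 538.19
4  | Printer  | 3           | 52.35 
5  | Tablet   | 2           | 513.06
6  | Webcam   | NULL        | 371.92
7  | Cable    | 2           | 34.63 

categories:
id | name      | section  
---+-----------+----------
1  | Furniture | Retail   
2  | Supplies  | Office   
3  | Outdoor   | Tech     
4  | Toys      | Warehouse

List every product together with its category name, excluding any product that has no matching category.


INNER JOIN keeps only products rows whose category_id matches an id in categories. Walk through each product:
  - product 1 (Laptop): category_id=4 -> matches Toys
  - product 2 (Desk): category_id=4 -> matches Toys
  - product 3 (Keyboard): category_id=1 -> matches Furniture
  - product 4 (Printer): category_id=3 -> matches Outdoor
  - product 5 (Tablet): category_id=2 -> matches Supplies
  - product 6 (Webcam): category_id=NULL, no match -> dropped
  - product 7 (Cable): category_id=2 -> matches Supplies
So 1 of 7 rows is dropped.

SQL:
SELECT a.name, b.name AS category
FROM products a
INNER JOIN categories b ON a.category_id = b.id

Result:
name     | category 
---------+----------
Laptop   | Toys     
Desk     | Toys     
Keyboard | Furniture
Printer  | Outdoor  
Tablet   | Supplies 
Cable    | Supplies 


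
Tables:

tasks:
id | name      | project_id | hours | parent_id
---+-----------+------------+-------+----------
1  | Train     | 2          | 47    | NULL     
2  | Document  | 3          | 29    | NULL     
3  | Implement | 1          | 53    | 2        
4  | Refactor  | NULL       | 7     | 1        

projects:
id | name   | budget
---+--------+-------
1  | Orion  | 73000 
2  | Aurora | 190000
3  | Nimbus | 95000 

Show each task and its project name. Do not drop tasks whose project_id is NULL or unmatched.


LEFT JOIN keeps every row from tasks (the left table); where project_id has no match in projects, the project columns become NULL. Walk through each task:
  - task 1 (Train): project_id=2 -> matches Aurora
  - task 2 (Document): project_id=3 -> matches Nimbus
  - task 3 (Implement): project_id=1 -> matches Orion
  - task 4 (Refactor): project_id=NULL, no match -> kept with NULL
All 4 rows appear; 1 has NULL project.

SQL:
SELECT a.name, b.name AS project
FROM tasks a
LEFT JOIN projects b ON a.project_id = b.id

Result:
name      | project
----------+--------
Train     | Aurora 
Document  | Nimbus 
Implement | Orion  
Refactor  | NULL   


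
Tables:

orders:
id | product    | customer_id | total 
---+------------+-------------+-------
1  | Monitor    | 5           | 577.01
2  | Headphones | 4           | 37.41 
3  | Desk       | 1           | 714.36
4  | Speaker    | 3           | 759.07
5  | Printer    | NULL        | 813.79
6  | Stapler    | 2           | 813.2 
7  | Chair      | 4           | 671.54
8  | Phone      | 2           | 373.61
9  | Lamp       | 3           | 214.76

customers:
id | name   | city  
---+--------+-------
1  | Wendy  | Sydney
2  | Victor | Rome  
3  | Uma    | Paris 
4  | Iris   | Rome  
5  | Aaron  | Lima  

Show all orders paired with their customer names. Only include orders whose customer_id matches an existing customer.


INNER JOIN keeps only orders rows whose customer_id matches an id in customers. Walk through each order:
  - order 1 (Monitor): customer_id=5 -> matches Aaron
  - order 2 (Headphones): customer_id=4 -> matches Iris
  - order 3 (Desk): customer_id=1 -> matches Wendy
  - order 4 (Speaker): customer_id=3 -> matches Uma
  - order 5 (Printer): customer_id=NULL, no match -> dropped
  - order 6 (Stapler): customer_id=2 -> matches Victor
  - order 7 (Chair): customer_id=4 -> matches Iris
  - order 8 (Phone): customer_id=2 -> matches Victor
  - order 9 (Lamp): customer_id=3 -> matches Uma
So 1 of 9 rows is dropped.

SQL:
SELECT a.product, b.name AS customer
FROM orders a
INNER JOIN customers b ON a.customer_id = b.id

Result:
product    | customer
-----------+---------
Monitor    | Aaron   
Headphones | Iris    
Desk       | Wendy   
Speaker    | Uma     
Stapler    | Victor  
Chair      | Iris    
Phone      | Victor  
Lamp       | Uma     


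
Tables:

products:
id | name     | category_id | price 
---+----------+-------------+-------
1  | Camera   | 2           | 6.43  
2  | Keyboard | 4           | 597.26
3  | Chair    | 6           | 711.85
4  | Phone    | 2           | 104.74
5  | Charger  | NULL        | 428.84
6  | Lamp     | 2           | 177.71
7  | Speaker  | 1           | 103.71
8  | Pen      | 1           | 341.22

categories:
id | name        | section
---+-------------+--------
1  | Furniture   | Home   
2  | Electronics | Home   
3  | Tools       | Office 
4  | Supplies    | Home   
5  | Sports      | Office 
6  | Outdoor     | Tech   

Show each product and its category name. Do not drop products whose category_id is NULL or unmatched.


LEFT JOIN keeps every row from products (the left table); where category_id has no match in categories, the category columns become NULL. Walk through each product:
  - product 1 (Camera): category_id=2 -> matches Electronics
  - product 2 (Keyboard): category_id=4 -> matches Supplies
  - product 3 (Chair): category_id=6 -> matches Outdoor
  - product 4 (Phone): category_id=2 -> matches Electronics
  - product 5 (Charger): category_id=NULL, no match -> kept with NULL
  - product 6 (Lamp): category_id=2 -> matches Electronics
  - product 7 (Speaker): category_id=1 -> matches Furniture
  - product 8 (Pen): category_id=1 -> matches Furniture
All 8 rows appear; 1 has NULL category.

SQL:
SELECT a.name, b.name AS category
FROM products a
LEFT JOIN categories b ON a.category_id = b.id

Result:
name     | category   
---------+------------
Camera   | Electronics
Keyboard | Supplies   
Chair    | Outdoor    
Phone    | Electronics
Charger  | NULL       
Lamp     | Electronics
Speaker  | Furniture  
Pen      | Furniture  


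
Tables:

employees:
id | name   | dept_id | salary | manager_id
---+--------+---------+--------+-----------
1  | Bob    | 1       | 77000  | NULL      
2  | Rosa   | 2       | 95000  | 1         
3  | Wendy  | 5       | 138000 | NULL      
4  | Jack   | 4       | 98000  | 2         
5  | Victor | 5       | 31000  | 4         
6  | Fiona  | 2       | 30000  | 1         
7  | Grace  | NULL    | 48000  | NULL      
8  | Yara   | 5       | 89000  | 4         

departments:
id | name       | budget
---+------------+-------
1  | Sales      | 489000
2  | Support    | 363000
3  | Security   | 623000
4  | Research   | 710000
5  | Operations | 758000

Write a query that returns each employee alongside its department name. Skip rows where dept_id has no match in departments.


INNER JOIN keeps only employees rows whose dept_id matches an id in departments. Walk through each employee:
  - employee 1 (Bob): dept_id=1 -> matches Sales
  - employee 2 (Rosa): dept_id=2 -> matches Support
  - employee 3 (Wendy): dept_id=5 -> matches Operations
  - employee 4 (Jack): dept_id=4 -> matches Research
  - employee 5 (Victor): dept_id=5 -> matches Operations
  - employee 6 (Fiona): dept_id=2 -> matches Support
  - employee 7 (Grace): dept_id=NULL, no match -> dropped
  - employee 8 (Yara): dept_id=5 -> matches Operations
So 1 of 8 rows is dropped.

SQL:
SELECT a.name, b.name AS department
FROM employees a
INNER JOIN departments b ON a.dept_id = b.id

Result:
name   | department
-------+-----------
Bob    | Sales     
Rosa   | Support   
Wendy  | Operations
Jack   | Research  
Victor | Operations
Fiona  | Support   
Yara   | Operations


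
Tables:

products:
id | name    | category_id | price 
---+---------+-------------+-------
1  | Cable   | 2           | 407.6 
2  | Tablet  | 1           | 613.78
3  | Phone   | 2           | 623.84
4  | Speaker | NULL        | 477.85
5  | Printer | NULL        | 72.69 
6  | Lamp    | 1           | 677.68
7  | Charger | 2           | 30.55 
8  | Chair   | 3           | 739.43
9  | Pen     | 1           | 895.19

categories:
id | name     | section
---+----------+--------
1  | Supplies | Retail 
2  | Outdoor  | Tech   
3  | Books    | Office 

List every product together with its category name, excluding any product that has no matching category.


INNER JOIN keeps only products rows whose category_id matches an id in categories. Walk through each product:
  - product 1 (Cable): category_id=2 -> matches Outdoor
  - product 2 (Tablet): category_id=1 -> matches Supplies
  - product 3 (Phone): category_id=2 -> matches Outdoor
  - product 4 (Speaker): category_id=NULL, no match -> dropped
  - product 5 (Printer): category_id=NULL, no match -> dropped
  - product 6 (Lamp): category_id=1 -> matches Supplies
  - product 7 (Charger): category_id=2 -> matches Outdoor
  - product 8 (Chair): category_id=3 -> matches Books
  - product 9 (Pen): category_id=1 -> matches Supplies
So 2 of 9 rows are dropped.

SQL:
SELECT a.name, b.name AS category
FROM products a
INNER JOIN categories b ON a.category_id = b.id

Result:
name    | category
--------+---------
Cable   | Outdoor 
Tablet  | Supplies
Phone   | Outdoor 
Lamp    | Supplies
Charger | Outdoor 
Chair   | Books   
Pen     | Supplies


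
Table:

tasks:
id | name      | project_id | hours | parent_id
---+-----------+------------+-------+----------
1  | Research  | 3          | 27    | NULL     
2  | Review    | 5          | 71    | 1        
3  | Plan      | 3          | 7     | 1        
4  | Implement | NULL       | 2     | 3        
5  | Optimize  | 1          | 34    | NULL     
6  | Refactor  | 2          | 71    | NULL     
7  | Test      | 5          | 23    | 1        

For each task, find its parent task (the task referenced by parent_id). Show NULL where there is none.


This is a self-join: tasks is joined to a second copy of itself, matching each row's parent_id to another row's id. Use LEFT JOIN so rows with parent_id=NULL are kept.
  - task 1 (Research): parent_id=NULL -> NULL
  - task 2 (Review): parent_id=1 -> Research
  - task 3 (Plan): parent_id=1 -> Research
  - task 4 (Implement): parent_id=3 -> Plan
  - task 5 (Optimize): parent_id=NULL -> NULL
  - task 6 (Refactor): parent_id=NULL -> NULL
  - task 7 (Test): parent_id=1 -> Research

SQL:
SELECT a.name AS item, b.name AS parent
FROM tasks a
LEFT JOIN tasks b ON a.parent_id = b.id

Result:
item      | parent  
----------+---------
Research  | NULL    
Review    | Research
Plan      | Research
Implement | Plan    
Optimize  | NULL    
Refactor  | NULL    
Test      | Research


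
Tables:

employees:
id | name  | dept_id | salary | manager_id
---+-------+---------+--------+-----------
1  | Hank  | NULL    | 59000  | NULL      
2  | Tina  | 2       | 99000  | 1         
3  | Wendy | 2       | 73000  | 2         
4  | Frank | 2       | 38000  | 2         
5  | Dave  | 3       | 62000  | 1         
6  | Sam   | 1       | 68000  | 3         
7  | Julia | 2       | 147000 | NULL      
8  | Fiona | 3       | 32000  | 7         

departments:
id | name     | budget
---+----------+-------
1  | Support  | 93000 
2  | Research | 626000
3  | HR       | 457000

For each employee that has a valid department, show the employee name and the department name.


INNER JOIN keeps only employees rows whose dept_id matches an id in departments. Walk through each employee:
  - employee 1 (Hank): dept_id=NULL, no match -> dropped
  - employee 2 (Tina): dept_id=2 -> matches Research
  - employee 3 (Wendy): dept_id=2 -> matches Research
  - employee 4 (Frank): dept_id=2 -> matches Research
  - employee 5 (Dave): dept_id=3 -> matches HR
  - employee 6 (Sam): dept_id=1 -> matches Support
  - employee 7 (Julia): dept_id=2 -> matches Research
  - employee 8 (Fiona): dept_id=3 -> matches HR
So 1 of 8 rows is dropped.

SQL:
SELECT a.name, b.name AS department
FROM employees a
INNER JOIN departments b ON a.dept_id = b.id

Result:
name  | department
------+-----------
Tina  | Research  
Wendy | Research  
Frank | Research  
Dave  | HR        
Sam   | Support   
Julia | Research  
Fiona | HR        


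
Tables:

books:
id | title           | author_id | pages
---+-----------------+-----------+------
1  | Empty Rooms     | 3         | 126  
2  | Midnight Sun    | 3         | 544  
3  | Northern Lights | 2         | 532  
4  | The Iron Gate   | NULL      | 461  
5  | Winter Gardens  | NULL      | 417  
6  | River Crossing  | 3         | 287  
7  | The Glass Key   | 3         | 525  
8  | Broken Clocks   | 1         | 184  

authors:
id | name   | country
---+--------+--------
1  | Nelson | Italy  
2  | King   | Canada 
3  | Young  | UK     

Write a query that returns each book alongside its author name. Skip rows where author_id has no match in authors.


INNER JOIN keeps only books rows whose author_id matches an id in authors. Walk through each book:
  - book 1 (Empty Rooms): author_id=3 -> matches Young
  - book 2 (Midnight Sun): author_id=3 -> matches Young
  - book 3 (Northern Lights): author_id=2 -> matches King
  - book 4 (The Iron Gate): author_id=NULL, no match -> dropped
  - book 5 (Winter Gardens): author_id=NULL, no match -> dropped
  - book 6 (River Crossing): author_id=3 -> matches Young
  - book 7 (The Glass Key): author_id=3 -> matches Young
  - book 8 (Broken Clocks): author_id=1 -> matches Nelson
So 2 of 8 rows are dropped.

SQL:
SELECT a.title, b.name AS author
FROM books a
INNER JOIN authors b ON a.author_id = b.id

Result:
title           | author
----------------+-------
Empty Rooms     | Young 
Midnight Sun    | Young 
Northern Lights | King  
River Crossing  | Young 
The Glass Key   | Young 
Broken Clocks   | Nelson


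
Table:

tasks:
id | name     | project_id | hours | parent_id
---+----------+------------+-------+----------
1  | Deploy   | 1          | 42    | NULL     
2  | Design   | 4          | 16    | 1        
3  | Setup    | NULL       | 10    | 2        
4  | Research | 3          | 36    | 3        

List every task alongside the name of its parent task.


This is a self-join: tasks is joined to a second copy of itself, matching each row's parent_id to another row's id. Use LEFT JOIN so rows with parent_id=NULL are kept.
  - task 1 (Deploy): parent_id=NULL -> NULL
  - task 2 (Design): parent_id=1 -> Deploy
  - task 3 (Setup): parent_id=2 -> Design
  - task 4 (Research): parent_id=3 -> Setup

SQL:
SELECT a.name AS item, b.name AS parent
FROM tasks a
LEFT JOIN tasks b ON a.parent_id = b.id

Result:
item     | parent
---------+-------
Deploy   | NULL  
Design   | Deploy
Setup    | Design
Research | Setup 


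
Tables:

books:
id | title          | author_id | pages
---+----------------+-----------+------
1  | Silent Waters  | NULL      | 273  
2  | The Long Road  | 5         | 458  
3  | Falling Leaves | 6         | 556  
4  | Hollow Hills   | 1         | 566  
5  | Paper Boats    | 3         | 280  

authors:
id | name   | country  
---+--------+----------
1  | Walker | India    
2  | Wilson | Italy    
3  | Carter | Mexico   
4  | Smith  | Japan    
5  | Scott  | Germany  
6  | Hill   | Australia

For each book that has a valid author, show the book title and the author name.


INNER JOIN keeps only books rows whose author_id matches an id in authors. Walk through each book:
  - book 1 (Silent Waters): author_id=NULL, no match -> dropped
  - book 2 (The Long Road): author_id=5 -> matches Scott
  - book 3 (Falling Leaves): author_id=6 -> matches Hill
  - book 4 (Hollow Hills): author_id=1 -> matches Walker
  - book 5 (Paper Boats): author_id=3 -> matches Carter
So 1 of 5 rows is dropped.

SQL:
SELECT a.title, b.name AS author
FROM books a
INNER JOIN authors b ON a.author_id = b.id

Result:
title          | author
---------------+-------
The Long Road  | Scott 
Falling Leaves | Hill  
Hollow Hills   | Walker
Paper Boats    | Carter


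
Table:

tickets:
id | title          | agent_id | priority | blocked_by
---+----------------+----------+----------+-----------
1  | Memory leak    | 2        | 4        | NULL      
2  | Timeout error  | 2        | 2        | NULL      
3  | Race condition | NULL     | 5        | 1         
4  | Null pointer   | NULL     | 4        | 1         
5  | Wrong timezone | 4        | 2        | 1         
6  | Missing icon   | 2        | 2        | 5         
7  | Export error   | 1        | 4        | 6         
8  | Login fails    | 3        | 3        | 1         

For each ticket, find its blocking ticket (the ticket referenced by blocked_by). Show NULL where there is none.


This is a self-join: tickets is joined to a second copy of itself, matching each row's blocked_by to another row's id. Use LEFT JOIN so rows with blocked_by=NULL are kept.
  - ticket 1 (Memory leak): blocked_by=NULL -> NULL
  - ticket 2 (Timeout error): blocked_by=NULL -> NULL
  - ticket 3 (Race condition): blocked_by=1 -> Memory leak
  - ticket 4 (Null pointer): blocked_by=1 -> Memory leak
  - ticket 5 (Wrong timezone): blocked_by=1 -> Memory leak
  - ticket 6 (Missing icon): blocked_by=5 -> Wrong timezone
  - ticket 7 (Export error): blocked_by=6 -> Missing icon
  - ticket 8 (Login fails): blocked_by=1 -> Memory leak

SQL:
SELECT a.title AS item, b.title AS blocked_by
FROM tickets a
LEFT JOIN tickets b ON a.blocked_by = b.id

Result:
item           | blocked_by    
---------------+---------------
Memory leak    | NULL          
Timeout error  | NULL          
Race condition | Memory leak   
Null pointer   | Memory leak   
Wrong timezone | Memory leak   
Missing icon   | Wrong timezone
Export error   | Missing icon  
Login fails    | Memory leak   
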